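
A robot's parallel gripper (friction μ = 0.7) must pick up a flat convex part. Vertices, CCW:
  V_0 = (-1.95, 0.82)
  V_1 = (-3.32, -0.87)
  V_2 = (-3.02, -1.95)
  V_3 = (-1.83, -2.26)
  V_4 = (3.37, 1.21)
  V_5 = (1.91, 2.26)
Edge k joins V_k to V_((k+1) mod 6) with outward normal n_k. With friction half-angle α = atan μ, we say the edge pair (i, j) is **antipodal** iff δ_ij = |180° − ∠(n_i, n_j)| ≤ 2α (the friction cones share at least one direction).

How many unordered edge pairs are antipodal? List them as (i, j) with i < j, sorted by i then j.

count = 7; pairs: (0,2), (0,3), (1,4), (2,4), (2,5), (3,4), (3,5)

α = atan 0.7 = 34.99°;  2α = 69.98°
n_0 = (-0.7768, +0.6297)
n_1 = (-0.9635, -0.2676)
n_2 = (-0.2521, -0.9677)
n_3 = (+0.5551, -0.8318)
n_4 = (+0.5839, +0.8119)
n_5 = (-0.3495, +0.9369)
  (0,1): δ = 125.45°  ·
  (0,2): δ = 65.57°  ✓
  (0,3): δ = 17.25°  ✓
  (0,4): δ = 93.31°  ·
  (0,5): δ = 149.49°  ·
  (1,2): δ = 120.13°  ·
  (1,3): δ = 71.81°  ·
  (1,4): δ = 38.75°  ✓
  (1,5): δ = 94.93°  ·
  (2,3): δ = 131.68°  ·
  (2,4): δ = 21.12°  ✓
  (2,5): δ = 35.06°  ✓
  (3,4): δ = 69.44°  ✓
  (3,5): δ = 13.26°  ✓
  (4,5): δ = 123.82°  ·
antipodal pairs: 7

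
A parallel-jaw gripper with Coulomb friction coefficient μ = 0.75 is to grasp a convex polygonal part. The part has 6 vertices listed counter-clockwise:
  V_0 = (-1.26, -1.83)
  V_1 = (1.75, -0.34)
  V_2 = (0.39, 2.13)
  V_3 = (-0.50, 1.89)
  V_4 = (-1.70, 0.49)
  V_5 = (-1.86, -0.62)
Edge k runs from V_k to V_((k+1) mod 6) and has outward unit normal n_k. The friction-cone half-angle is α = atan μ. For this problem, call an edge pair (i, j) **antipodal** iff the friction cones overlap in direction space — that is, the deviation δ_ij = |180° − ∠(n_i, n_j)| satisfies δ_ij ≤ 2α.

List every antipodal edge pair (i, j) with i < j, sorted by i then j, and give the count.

α = atan 0.75 = 36.87°;  2α = 73.74°
n_0 = (+0.4436, -0.8962)
n_1 = (+0.8760, +0.4823)
n_2 = (-0.2604, +0.9655)
n_3 = (-0.7593, +0.6508)
n_4 = (-0.9898, +0.1427)
n_5 = (-0.8959, -0.4442)
  (0,1): δ = 87.50°  ·
  (0,2): δ = 11.24°  ✓
  (0,3): δ = 23.06°  ✓
  (0,4): δ = 55.46°  ✓
  (0,5): δ = 90.04°  ·
  (1,2): δ = 103.75°  ·
  (1,3): δ = 69.44°  ✓
  (1,4): δ = 37.04°  ✓
  (1,5): δ = 2.46°  ✓
  (2,3): δ = 145.69°  ·
  (2,4): δ = 113.29°  ·
  (2,5): δ = 78.72°  ·
  (3,4): δ = 147.60°  ·
  (3,5): δ = 113.02°  ·
  (4,5): δ = 145.42°  ·
antipodal pairs: 6

count = 6; pairs: (0,2), (0,3), (0,4), (1,3), (1,4), (1,5)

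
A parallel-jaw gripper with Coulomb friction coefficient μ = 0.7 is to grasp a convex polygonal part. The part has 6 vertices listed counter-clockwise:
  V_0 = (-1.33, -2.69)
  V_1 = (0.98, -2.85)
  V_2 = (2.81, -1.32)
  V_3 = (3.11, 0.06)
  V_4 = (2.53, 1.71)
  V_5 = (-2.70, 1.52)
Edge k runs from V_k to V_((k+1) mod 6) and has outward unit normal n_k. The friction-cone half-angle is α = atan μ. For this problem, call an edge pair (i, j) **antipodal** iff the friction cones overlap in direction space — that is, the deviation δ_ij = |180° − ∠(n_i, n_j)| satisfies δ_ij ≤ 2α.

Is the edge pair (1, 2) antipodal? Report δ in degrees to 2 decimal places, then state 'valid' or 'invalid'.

α = atan 0.7 = 34.99°;  2α = 69.98°
edge 1: e_1 = (+1.83, +1.53);  n_1 = (+0.6414, -0.7672)
edge 2: e_2 = (+0.30, +1.38);  n_2 = (+0.9772, -0.2124)
∠(n_1, n_2) = 37.84°
δ = |180° − 37.84°| = 142.16°
142.16° > 2α = 69.98°  →  invalid

δ = 142.16°, invalid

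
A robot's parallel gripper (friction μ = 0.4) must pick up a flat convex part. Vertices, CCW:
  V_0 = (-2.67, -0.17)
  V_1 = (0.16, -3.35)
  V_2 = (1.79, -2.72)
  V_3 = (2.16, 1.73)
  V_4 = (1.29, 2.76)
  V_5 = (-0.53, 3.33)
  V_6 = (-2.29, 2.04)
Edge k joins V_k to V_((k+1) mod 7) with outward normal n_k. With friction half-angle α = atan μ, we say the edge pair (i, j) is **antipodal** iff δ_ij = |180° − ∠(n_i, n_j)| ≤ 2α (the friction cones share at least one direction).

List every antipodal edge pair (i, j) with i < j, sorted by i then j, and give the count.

count = 5; pairs: (0,3), (0,4), (1,4), (1,5), (2,6)

α = atan 0.4 = 21.80°;  2α = 43.60°
n_0 = (-0.7470, -0.6648)
n_1 = (+0.3605, -0.9328)
n_2 = (+0.9966, -0.0829)
n_3 = (+0.7639, +0.6453)
n_4 = (+0.2989, +0.9543)
n_5 = (-0.5912, +0.8066)
n_6 = (-0.9855, +0.1695)
  (0,1): δ = 110.54°  ·
  (0,2): δ = 46.42°  ·
  (0,3): δ = 1.48°  ✓
  (0,4): δ = 30.94°  ✓
  (0,5): δ = 84.57°  ·
  (0,6): δ = 128.58°  ·
  (1,2): δ = 115.88°  ·
  (1,3): δ = 70.95°  ·
  (1,4): δ = 38.52°  ✓
  (1,5): δ = 15.11°  ✓
  (1,6): δ = 59.11°  ·
  (2,3): δ = 135.06°  ·
  (2,4): δ = 102.64°  ·
  (2,5): δ = 49.01°  ·
  (2,6): δ = 5.00°  ✓
  (3,4): δ = 147.58°  ·
  (3,5): δ = 93.95°  ·
  (3,6): δ = 49.94°  ·
  (4,5): δ = 126.37°  ·
  (4,6): δ = 82.37°  ·
  (5,6): δ = 136.00°  ·
antipodal pairs: 5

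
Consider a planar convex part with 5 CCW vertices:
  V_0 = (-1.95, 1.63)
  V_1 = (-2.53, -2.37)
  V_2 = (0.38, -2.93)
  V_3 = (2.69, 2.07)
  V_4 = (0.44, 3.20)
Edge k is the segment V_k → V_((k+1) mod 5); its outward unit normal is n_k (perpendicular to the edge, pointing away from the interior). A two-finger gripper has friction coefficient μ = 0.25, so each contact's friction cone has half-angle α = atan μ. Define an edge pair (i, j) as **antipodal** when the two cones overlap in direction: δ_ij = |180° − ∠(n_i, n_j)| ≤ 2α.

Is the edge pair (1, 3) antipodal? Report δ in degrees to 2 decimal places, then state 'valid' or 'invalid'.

α = atan 0.25 = 14.04°;  2α = 28.07°
edge 1: e_1 = (+2.91, -0.56);  n_1 = (-0.1890, -0.9820)
edge 3: e_3 = (-2.25, +1.13);  n_3 = (+0.4488, +0.8936)
∠(n_1, n_3) = 164.23°
δ = |180° − 164.23°| = 15.77°
15.77° ≤ 2α = 28.07°  →  valid

δ = 15.77°, valid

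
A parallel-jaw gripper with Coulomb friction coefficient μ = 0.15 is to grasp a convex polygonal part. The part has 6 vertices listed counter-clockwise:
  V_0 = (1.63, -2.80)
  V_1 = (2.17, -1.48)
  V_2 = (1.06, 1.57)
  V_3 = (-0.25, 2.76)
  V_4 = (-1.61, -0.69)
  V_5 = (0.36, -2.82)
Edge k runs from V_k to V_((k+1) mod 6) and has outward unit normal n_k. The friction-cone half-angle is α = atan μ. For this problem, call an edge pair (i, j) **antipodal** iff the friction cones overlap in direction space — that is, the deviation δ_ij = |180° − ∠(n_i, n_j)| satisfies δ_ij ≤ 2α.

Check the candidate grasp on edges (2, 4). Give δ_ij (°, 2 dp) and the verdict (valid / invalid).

δ = 4.98°, valid

α = atan 0.15 = 8.53°;  2α = 17.06°
edge 2: e_2 = (-1.31, +1.19);  n_2 = (+0.6724, +0.7402)
edge 4: e_4 = (+1.97, -2.13);  n_4 = (-0.7341, -0.6790)
∠(n_2, n_4) = 175.02°
δ = |180° − 175.02°| = 4.98°
4.98° ≤ 2α = 17.06°  →  valid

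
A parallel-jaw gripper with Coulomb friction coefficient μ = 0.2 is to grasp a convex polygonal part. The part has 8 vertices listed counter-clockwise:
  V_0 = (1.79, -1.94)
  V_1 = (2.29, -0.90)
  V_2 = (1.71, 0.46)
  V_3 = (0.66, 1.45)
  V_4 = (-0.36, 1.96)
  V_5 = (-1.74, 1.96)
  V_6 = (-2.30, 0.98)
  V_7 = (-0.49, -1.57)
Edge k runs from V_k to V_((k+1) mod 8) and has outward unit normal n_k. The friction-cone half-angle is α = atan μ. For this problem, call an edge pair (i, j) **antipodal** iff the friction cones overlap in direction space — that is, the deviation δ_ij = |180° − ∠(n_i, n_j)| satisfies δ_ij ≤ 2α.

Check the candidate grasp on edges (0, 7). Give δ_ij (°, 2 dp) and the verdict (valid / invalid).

α = atan 0.2 = 11.31°;  2α = 22.62°
edge 0: e_0 = (+0.50, +1.04);  n_0 = (+0.9013, -0.4333)
edge 7: e_7 = (+2.28, -0.37);  n_7 = (-0.1602, -0.9871)
∠(n_0, n_7) = 73.54°
δ = |180° − 73.54°| = 106.46°
106.46° > 2α = 22.62°  →  invalid

δ = 106.46°, invalid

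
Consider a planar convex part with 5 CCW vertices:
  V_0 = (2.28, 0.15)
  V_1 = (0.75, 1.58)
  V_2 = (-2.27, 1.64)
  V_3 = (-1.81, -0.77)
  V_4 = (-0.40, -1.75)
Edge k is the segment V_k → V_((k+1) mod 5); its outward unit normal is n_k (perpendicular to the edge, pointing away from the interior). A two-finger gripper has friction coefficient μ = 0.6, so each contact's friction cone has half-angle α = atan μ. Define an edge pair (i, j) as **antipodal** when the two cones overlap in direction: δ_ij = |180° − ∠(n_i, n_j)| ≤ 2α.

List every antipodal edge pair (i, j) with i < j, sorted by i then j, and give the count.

count = 4; pairs: (0,2), (0,3), (1,3), (1,4)

α = atan 0.6 = 30.96°;  2α = 61.93°
n_0 = (+0.6828, +0.7306)
n_1 = (+0.0199, +0.9998)
n_2 = (-0.9823, -0.1875)
n_3 = (-0.5707, -0.8211)
n_4 = (+0.5784, -0.8158)
  (0,1): δ = 138.07°  ·
  (0,2): δ = 36.13°  ✓
  (0,3): δ = 8.26°  ✓
  (0,4): δ = 78.40°  ·
  (1,2): δ = 78.06°  ·
  (1,3): δ = 33.66°  ✓
  (1,4): δ = 36.47°  ✓
  (2,3): δ = 135.61°  ·
  (2,4): δ = 65.47°  ·
  (3,4): δ = 109.86°  ·
antipodal pairs: 4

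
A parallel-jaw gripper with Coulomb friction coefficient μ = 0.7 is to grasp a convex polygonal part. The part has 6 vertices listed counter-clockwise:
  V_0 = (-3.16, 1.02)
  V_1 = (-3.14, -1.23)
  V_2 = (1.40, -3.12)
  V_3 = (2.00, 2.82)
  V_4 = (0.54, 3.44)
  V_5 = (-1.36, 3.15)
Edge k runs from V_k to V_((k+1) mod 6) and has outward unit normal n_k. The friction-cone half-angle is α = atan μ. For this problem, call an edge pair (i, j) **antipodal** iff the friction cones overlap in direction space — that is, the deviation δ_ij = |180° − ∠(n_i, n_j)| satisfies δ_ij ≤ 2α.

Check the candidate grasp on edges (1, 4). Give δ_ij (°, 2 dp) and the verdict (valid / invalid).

δ = 31.28°, valid

α = atan 0.7 = 34.99°;  2α = 69.98°
edge 1: e_1 = (+4.54, -1.89);  n_1 = (-0.3843, -0.9232)
edge 4: e_4 = (-1.90, -0.29);  n_4 = (-0.1509, +0.9886)
∠(n_1, n_4) = 148.72°
δ = |180° − 148.72°| = 31.28°
31.28° ≤ 2α = 69.98°  →  valid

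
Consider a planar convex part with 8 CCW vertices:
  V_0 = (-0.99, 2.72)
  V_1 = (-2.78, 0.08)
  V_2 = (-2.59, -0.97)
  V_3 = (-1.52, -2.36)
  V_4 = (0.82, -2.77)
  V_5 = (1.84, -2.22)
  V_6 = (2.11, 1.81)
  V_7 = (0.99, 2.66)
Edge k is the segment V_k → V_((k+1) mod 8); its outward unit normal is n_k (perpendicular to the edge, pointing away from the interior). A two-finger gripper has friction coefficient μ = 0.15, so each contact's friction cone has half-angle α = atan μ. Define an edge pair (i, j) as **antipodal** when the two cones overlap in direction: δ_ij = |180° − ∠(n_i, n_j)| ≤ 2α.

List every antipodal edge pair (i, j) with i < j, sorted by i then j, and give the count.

α = atan 0.15 = 8.53°;  2α = 17.06°
n_0 = (-0.8277, +0.5612)
n_1 = (-0.9840, -0.1781)
n_2 = (-0.7924, -0.6100)
n_3 = (-0.1726, -0.9850)
n_4 = (+0.4746, -0.8802)
n_5 = (+0.9978, -0.0668)
n_6 = (+0.6045, +0.7966)
n_7 = (+0.0303, +0.9995)
  (0,1): δ = 135.60°  ·
  (0,2): δ = 108.27°  ·
  (0,3): δ = 65.80°  ·
  (0,4): δ = 27.53°  ·
  (0,5): δ = 30.31°  ·
  (0,6): δ = 86.94°  ·
  (0,7): δ = 122.40°  ·
  (1,2): δ = 152.67°  ·
  (1,3): δ = 110.19°  ·
  (1,4): δ = 71.92°  ·
  (1,5): δ = 14.09°  ✓
  (1,6): δ = 42.55°  ·
  (1,7): δ = 78.01°  ·
  (2,3): δ = 137.53°  ·
  (2,4): δ = 99.25°  ·
  (2,5): δ = 41.42°  ·
  (2,6): δ = 15.22°  ✓
  (2,7): δ = 50.68°  ·
  (3,4): δ = 141.73°  ·
  (3,5): δ = 83.89°  ·
  (3,6): δ = 27.26°  ·
  (3,7): δ = 8.20°  ✓
  (4,5): δ = 122.17°  ·
  (4,6): δ = 65.53°  ·
  (4,7): δ = 30.07°  ·
  (5,6): δ = 123.36°  ·
  (5,7): δ = 87.90°  ·
  (6,7): δ = 144.54°  ·
antipodal pairs: 3

count = 3; pairs: (1,5), (2,6), (3,7)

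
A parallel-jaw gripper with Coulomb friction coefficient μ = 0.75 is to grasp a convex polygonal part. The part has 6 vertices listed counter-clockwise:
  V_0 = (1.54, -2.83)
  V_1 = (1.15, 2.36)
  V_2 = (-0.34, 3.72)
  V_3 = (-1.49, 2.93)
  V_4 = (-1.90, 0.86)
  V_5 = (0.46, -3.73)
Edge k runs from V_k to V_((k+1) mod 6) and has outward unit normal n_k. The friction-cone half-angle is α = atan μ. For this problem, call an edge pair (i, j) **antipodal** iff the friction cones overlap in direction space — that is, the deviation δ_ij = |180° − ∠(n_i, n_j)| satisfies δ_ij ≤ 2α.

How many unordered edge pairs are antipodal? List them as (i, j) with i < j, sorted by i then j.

α = atan 0.75 = 36.87°;  2α = 73.74°
n_0 = (+0.9972, +0.0749)
n_1 = (+0.6742, +0.7386)
n_2 = (-0.5662, +0.8243)
n_3 = (-0.9809, +0.1943)
n_4 = (-0.8893, -0.4573)
n_5 = (+0.6402, -0.7682)
  (0,1): δ = 136.69°  ·
  (0,2): δ = 59.81°  ✓
  (0,3): δ = 15.50°  ✓
  (0,4): δ = 22.91°  ✓
  (0,5): δ = 125.51°  ·
  (1,2): δ = 103.12°  ·
  (1,3): δ = 58.82°  ✓
  (1,4): δ = 20.40°  ✓
  (1,5): δ = 82.19°  ·
  (2,3): δ = 135.69°  ·
  (2,4): δ = 97.28°  ·
  (2,5): δ = 5.32°  ✓
  (3,4): δ = 141.59°  ·
  (3,5): δ = 38.99°  ✓
  (4,5): δ = 77.40°  ·
antipodal pairs: 7

count = 7; pairs: (0,2), (0,3), (0,4), (1,3), (1,4), (2,5), (3,5)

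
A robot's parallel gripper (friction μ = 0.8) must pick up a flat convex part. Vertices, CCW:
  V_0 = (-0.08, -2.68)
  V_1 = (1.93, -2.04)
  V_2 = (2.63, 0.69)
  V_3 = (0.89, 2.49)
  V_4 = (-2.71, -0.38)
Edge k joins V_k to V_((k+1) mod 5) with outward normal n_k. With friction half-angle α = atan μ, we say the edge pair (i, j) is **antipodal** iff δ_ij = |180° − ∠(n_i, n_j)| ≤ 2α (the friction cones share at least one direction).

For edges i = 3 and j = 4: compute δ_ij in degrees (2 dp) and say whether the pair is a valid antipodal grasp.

α = atan 0.8 = 38.66°;  2α = 77.32°
edge 3: e_3 = (-3.60, -2.87);  n_3 = (-0.6234, +0.7819)
edge 4: e_4 = (+2.63, -2.30);  n_4 = (-0.6583, -0.7528)
∠(n_3, n_4) = 100.27°
δ = |180° − 100.27°| = 79.73°
79.73° > 2α = 77.32°  →  invalid

δ = 79.73°, invalid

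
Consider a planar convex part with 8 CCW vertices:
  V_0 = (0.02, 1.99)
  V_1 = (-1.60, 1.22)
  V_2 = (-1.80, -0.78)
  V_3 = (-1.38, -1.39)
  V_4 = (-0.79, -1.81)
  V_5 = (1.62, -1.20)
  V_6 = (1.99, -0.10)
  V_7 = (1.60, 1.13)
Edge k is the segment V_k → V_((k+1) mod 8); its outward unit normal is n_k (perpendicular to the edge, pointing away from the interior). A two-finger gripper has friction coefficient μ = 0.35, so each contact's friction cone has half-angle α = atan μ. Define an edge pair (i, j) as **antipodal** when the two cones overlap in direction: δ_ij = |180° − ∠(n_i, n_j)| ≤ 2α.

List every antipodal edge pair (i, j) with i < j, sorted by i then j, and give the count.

count = 7; pairs: (0,4), (1,5), (1,6), (2,6), (2,7), (3,6), (3,7)

α = atan 0.35 = 19.29°;  2α = 38.58°
n_0 = (-0.4293, +0.9032)
n_1 = (-0.9950, +0.0995)
n_2 = (-0.8236, -0.5671)
n_3 = (-0.5799, -0.8147)
n_4 = (+0.2454, -0.9694)
n_5 = (+0.9478, -0.3188)
n_6 = (+0.9532, +0.3022)
n_7 = (+0.4781, +0.8783)
  (0,1): δ = 121.13°  ·
  (0,2): δ = 80.87°  ·
  (0,3): δ = 60.87°  ·
  (0,4): δ = 11.22°  ✓
  (0,5): δ = 45.99°  ·
  (0,6): δ = 82.17°  ·
  (0,7): δ = 126.02°  ·
  (1,2): δ = 139.74°  ·
  (1,3): δ = 119.74°  ·
  (1,4): δ = 70.09°  ·
  (1,5): δ = 12.88°  ✓
  (1,6): δ = 23.30°  ✓
  (1,7): δ = 67.15°  ·
  (2,3): δ = 159.99°  ·
  (2,4): δ = 110.34°  ·
  (2,5): δ = 53.14°  ·
  (2,6): δ = 16.96°  ✓
  (2,7): δ = 26.89°  ✓
  (3,4): δ = 130.35°  ·
  (3,5): δ = 73.15°  ·
  (3,6): δ = 36.96°  ✓
  (3,7): δ = 6.89°  ✓
  (4,5): δ = 122.80°  ·
  (4,6): δ = 86.61°  ·
  (4,7): δ = 42.76°  ·
  (5,6): δ = 143.82°  ·
  (5,7): δ = 99.97°  ·
  (6,7): δ = 136.15°  ·
antipodal pairs: 7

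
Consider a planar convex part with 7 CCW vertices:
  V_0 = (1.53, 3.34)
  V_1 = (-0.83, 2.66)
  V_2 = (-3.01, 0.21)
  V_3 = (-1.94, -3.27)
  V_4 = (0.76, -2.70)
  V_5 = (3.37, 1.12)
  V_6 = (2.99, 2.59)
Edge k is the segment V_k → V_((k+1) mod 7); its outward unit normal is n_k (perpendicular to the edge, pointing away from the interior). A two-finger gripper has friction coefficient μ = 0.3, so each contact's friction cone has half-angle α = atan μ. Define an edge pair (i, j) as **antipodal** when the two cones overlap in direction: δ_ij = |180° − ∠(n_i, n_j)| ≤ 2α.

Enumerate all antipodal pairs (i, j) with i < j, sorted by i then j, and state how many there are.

count = 3; pairs: (0,3), (1,4), (2,5)

α = atan 0.3 = 16.70°;  2α = 33.40°
n_0 = (-0.2769, +0.9609)
n_1 = (-0.7471, +0.6647)
n_2 = (-0.9558, -0.2939)
n_3 = (+0.2066, -0.9784)
n_4 = (+0.8257, -0.5641)
n_5 = (+0.9682, +0.2503)
n_6 = (+0.4569, +0.8895)
  (0,1): δ = 147.74°  ·
  (0,2): δ = 88.98°  ·
  (0,3): δ = 4.15°  ✓
  (0,4): δ = 39.58°  ·
  (0,5): δ = 88.42°  ·
  (0,6): δ = 136.74°  ·
  (1,2): δ = 121.25°  ·
  (1,3): δ = 36.42°  ·
  (1,4): δ = 7.32°  ✓
  (1,5): δ = 56.16°  ·
  (1,6): δ = 104.47°  ·
  (2,3): δ = 95.17°  ·
  (2,4): δ = 51.43°  ·
  (2,5): δ = 2.60°  ✓
  (2,6): δ = 45.72°  ·
  (3,4): δ = 136.26°  ·
  (3,5): δ = 87.43°  ·
  (3,6): δ = 39.11°  ·
  (4,5): δ = 131.16°  ·
  (4,6): δ = 82.85°  ·
  (5,6): δ = 131.68°  ·
antipodal pairs: 3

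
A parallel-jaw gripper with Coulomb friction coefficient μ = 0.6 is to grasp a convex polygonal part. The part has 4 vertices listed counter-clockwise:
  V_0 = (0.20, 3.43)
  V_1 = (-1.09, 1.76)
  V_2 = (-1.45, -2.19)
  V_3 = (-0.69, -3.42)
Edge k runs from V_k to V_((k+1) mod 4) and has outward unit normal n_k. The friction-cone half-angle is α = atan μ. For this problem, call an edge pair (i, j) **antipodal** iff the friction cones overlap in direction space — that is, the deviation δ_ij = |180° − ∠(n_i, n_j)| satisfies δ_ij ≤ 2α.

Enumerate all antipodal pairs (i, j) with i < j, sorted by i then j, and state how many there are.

count = 3; pairs: (0,3), (1,3), (2,3)

α = atan 0.6 = 30.96°;  2α = 61.93°
n_0 = (-0.7914, +0.6113)
n_1 = (-0.9959, +0.0908)
n_2 = (-0.8507, -0.5256)
n_3 = (+0.9917, -0.1288)
  (0,1): δ = 147.52°  ·
  (0,2): δ = 110.60°  ·
  (0,3): δ = 30.28°  ✓
  (1,2): δ = 143.08°  ·
  (1,3): δ = 2.20°  ✓
  (2,3): δ = 39.11°  ✓
antipodal pairs: 3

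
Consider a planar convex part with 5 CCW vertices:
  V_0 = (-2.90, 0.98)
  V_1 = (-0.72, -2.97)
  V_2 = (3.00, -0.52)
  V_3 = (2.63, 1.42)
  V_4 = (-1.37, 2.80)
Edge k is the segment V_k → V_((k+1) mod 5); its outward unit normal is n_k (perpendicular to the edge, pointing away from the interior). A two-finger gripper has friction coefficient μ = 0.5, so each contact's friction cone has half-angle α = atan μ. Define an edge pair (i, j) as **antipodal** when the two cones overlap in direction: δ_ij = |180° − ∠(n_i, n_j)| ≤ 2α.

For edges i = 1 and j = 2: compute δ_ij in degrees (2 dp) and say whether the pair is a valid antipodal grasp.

α = atan 0.5 = 26.57°;  2α = 53.13°
edge 1: e_1 = (+3.72, +2.45);  n_1 = (+0.5500, -0.8351)
edge 2: e_2 = (-0.37, +1.94);  n_2 = (+0.9823, +0.1873)
∠(n_1, n_2) = 67.43°
δ = |180° − 67.43°| = 112.57°
112.57° > 2α = 53.13°  →  invalid

δ = 112.57°, invalid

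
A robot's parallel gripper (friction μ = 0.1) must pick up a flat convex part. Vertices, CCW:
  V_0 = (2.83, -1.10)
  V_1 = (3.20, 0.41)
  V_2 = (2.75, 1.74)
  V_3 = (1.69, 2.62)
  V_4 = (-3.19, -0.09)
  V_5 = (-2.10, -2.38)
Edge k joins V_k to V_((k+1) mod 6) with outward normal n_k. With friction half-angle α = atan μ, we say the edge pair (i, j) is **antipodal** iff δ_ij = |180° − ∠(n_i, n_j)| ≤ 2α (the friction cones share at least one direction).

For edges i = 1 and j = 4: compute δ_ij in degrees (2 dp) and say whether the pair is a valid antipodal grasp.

α = atan 0.1 = 5.71°;  2α = 11.42°
edge 1: e_1 = (-0.45, +1.33);  n_1 = (+0.9472, +0.3205)
edge 4: e_4 = (+1.09, -2.29);  n_4 = (-0.9029, -0.4298)
∠(n_1, n_4) = 173.24°
δ = |180° − 173.24°| = 6.76°
6.76° ≤ 2α = 11.42°  →  valid

δ = 6.76°, valid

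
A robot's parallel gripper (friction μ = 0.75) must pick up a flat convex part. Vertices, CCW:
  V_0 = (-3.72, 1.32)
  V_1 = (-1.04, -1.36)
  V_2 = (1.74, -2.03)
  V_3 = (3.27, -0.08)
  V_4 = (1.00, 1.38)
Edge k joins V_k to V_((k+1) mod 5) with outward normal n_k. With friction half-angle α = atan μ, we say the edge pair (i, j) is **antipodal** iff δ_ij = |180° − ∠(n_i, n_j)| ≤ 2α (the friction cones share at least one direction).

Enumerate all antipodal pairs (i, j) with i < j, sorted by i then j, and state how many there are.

count = 5; pairs: (0,3), (0,4), (1,3), (1,4), (2,4)

α = atan 0.75 = 36.87°;  2α = 73.74°
n_0 = (-0.7071, -0.7071)
n_1 = (-0.2343, -0.9722)
n_2 = (+0.7867, -0.6173)
n_3 = (+0.5409, +0.8411)
n_4 = (-0.0127, +0.9999)
  (0,1): δ = 148.55°  ·
  (0,2): δ = 83.12°  ·
  (0,3): δ = 12.25°  ✓
  (0,4): δ = 45.73°  ✓
  (1,2): δ = 114.57°  ·
  (1,3): δ = 19.20°  ✓
  (1,4): δ = 14.28°  ✓
  (2,3): δ = 84.63°  ·
  (2,4): δ = 51.15°  ✓
  (3,4): δ = 146.52°  ·
antipodal pairs: 5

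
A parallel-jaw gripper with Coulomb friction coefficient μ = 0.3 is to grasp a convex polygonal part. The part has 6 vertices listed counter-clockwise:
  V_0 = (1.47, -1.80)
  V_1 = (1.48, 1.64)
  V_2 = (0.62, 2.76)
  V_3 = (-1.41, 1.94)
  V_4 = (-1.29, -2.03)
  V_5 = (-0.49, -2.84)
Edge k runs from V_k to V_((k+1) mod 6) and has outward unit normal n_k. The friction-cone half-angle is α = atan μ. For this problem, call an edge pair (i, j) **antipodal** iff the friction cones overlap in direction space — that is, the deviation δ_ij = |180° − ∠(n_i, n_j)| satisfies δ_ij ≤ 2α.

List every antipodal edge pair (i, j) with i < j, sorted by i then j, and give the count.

count = 3; pairs: (0,3), (1,4), (2,5)

α = atan 0.3 = 16.70°;  2α = 33.40°
n_0 = (+1.0000, -0.0029)
n_1 = (+0.7932, +0.6090)
n_2 = (-0.3745, +0.9272)
n_3 = (-0.9995, -0.0302)
n_4 = (-0.7115, -0.7027)
n_5 = (+0.4687, -0.8833)
  (0,1): δ = 142.31°  ·
  (0,2): δ = 67.84°  ·
  (0,3): δ = 1.90°  ✓
  (0,4): δ = 44.81°  ·
  (0,5): δ = 118.12°  ·
  (1,2): δ = 105.52°  ·
  (1,3): δ = 35.79°  ·
  (1,4): δ = 7.13°  ✓
  (1,5): δ = 80.43°  ·
  (2,3): δ = 110.26°  ·
  (2,4): δ = 67.35°  ·
  (2,5): δ = 5.96°  ✓
  (3,4): δ = 137.09°  ·
  (3,5): δ = 63.78°  ·
  (4,5): δ = 106.69°  ·
antipodal pairs: 3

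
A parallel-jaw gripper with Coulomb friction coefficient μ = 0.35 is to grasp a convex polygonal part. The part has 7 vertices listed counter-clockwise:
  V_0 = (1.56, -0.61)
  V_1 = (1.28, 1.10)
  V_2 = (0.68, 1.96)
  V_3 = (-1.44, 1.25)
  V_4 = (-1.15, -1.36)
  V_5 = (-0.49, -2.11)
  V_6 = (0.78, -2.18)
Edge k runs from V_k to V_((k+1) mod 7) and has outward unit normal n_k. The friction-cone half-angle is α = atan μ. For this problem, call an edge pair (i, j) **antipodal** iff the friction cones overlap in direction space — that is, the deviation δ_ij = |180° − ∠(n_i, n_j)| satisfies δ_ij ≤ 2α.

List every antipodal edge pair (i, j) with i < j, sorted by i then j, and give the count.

α = atan 0.35 = 19.29°;  2α = 38.58°
n_0 = (+0.9869, +0.1616)
n_1 = (+0.8201, +0.5722)
n_2 = (-0.3176, +0.9482)
n_3 = (-0.9939, -0.1104)
n_4 = (-0.7507, -0.6606)
n_5 = (-0.0550, -0.9985)
n_6 = (+0.8956, -0.4449)
  (0,1): δ = 154.40°  ·
  (0,2): δ = 80.78°  ·
  (0,3): δ = 2.96°  ✓
  (0,4): δ = 32.05°  ✓
  (0,5): δ = 77.55°  ·
  (0,6): δ = 144.28°  ·
  (1,2): δ = 106.39°  ·
  (1,3): δ = 28.56°  ✓
  (1,4): δ = 6.45°  ✓
  (1,5): δ = 51.94°  ·
  (1,6): δ = 118.68°  ·
  (2,3): δ = 102.18°  ·
  (2,4): δ = 67.17°  ·
  (2,5): δ = 21.67°  ✓
  (2,6): δ = 45.07°  ·
  (3,4): δ = 144.99°  ·
  (3,5): δ = 99.50°  ·
  (3,6): δ = 32.76°  ✓
  (4,5): δ = 134.50°  ·
  (4,6): δ = 67.77°  ·
  (5,6): δ = 113.26°  ·
antipodal pairs: 6

count = 6; pairs: (0,3), (0,4), (1,3), (1,4), (2,5), (3,6)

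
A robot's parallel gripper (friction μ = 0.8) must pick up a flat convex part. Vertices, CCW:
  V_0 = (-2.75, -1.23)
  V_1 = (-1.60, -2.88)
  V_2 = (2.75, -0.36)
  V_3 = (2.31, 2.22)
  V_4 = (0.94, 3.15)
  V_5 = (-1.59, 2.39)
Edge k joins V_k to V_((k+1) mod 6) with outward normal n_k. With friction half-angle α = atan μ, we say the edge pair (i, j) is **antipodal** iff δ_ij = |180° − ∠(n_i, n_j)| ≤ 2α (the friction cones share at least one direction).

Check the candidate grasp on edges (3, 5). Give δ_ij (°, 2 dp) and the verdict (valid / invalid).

δ = 73.60°, valid

α = atan 0.8 = 38.66°;  2α = 77.32°
edge 3: e_3 = (-1.37, +0.93);  n_3 = (+0.5616, +0.8274)
edge 5: e_5 = (-1.16, -3.62);  n_5 = (-0.9523, +0.3052)
∠(n_3, n_5) = 106.40°
δ = |180° − 106.40°| = 73.60°
73.60° ≤ 2α = 77.32°  →  valid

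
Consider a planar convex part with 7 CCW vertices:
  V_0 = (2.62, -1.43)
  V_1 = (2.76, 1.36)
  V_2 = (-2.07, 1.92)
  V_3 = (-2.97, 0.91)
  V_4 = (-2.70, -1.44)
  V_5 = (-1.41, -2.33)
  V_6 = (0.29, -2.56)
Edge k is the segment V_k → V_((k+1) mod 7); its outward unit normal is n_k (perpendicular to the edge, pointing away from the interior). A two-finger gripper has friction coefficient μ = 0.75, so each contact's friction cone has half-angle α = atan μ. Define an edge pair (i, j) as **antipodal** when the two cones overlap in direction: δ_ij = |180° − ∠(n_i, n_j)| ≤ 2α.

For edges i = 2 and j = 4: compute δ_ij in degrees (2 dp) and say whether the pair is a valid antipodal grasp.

α = atan 0.75 = 36.87°;  2α = 73.74°
edge 2: e_2 = (-0.90, -1.01);  n_2 = (-0.7466, +0.6653)
edge 4: e_4 = (+1.29, -0.89);  n_4 = (-0.5679, -0.8231)
∠(n_2, n_4) = 97.10°
δ = |180° − 97.10°| = 82.90°
82.90° > 2α = 73.74°  →  invalid

δ = 82.90°, invalid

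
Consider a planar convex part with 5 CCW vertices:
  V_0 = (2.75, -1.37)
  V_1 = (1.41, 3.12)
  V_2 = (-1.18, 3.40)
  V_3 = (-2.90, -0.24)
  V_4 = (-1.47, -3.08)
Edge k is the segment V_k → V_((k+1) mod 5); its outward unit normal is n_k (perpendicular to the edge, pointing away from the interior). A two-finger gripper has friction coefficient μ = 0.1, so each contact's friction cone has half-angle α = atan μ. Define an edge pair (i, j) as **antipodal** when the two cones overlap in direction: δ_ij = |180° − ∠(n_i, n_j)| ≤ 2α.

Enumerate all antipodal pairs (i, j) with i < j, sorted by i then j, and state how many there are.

count = 1; pairs: (0,3)

α = atan 0.1 = 5.71°;  2α = 11.42°
n_0 = (+0.9582, +0.2860)
n_1 = (+0.1075, +0.9942)
n_2 = (-0.9041, +0.4272)
n_3 = (-0.8932, -0.4497)
n_4 = (+0.3756, -0.9268)
  (0,1): δ = 112.79°  ·
  (0,2): δ = 41.91°  ·
  (0,3): δ = 10.11°  ✓
  (0,4): δ = 95.44°  ·
  (1,2): δ = 109.12°  ·
  (1,3): δ = 57.10°  ·
  (1,4): δ = 28.23°  ·
  (2,3): δ = 127.98°  ·
  (2,4): δ = 42.65°  ·
  (3,4): δ = 94.67°  ·
antipodal pairs: 1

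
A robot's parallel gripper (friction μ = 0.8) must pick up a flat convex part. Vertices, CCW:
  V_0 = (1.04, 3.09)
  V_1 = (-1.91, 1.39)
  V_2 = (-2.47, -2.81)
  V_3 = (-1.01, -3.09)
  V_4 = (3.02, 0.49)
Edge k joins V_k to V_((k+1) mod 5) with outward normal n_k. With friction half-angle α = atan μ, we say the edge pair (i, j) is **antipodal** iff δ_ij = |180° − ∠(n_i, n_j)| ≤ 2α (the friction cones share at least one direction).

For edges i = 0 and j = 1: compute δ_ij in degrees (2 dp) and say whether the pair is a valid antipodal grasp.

δ = 127.55°, invalid

α = atan 0.8 = 38.66°;  2α = 77.32°
edge 0: e_0 = (-2.95, -1.70);  n_0 = (-0.4993, +0.8664)
edge 1: e_1 = (-0.56, -4.20);  n_1 = (-0.9912, +0.1322)
∠(n_0, n_1) = 52.45°
δ = |180° − 52.45°| = 127.55°
127.55° > 2α = 77.32°  →  invalid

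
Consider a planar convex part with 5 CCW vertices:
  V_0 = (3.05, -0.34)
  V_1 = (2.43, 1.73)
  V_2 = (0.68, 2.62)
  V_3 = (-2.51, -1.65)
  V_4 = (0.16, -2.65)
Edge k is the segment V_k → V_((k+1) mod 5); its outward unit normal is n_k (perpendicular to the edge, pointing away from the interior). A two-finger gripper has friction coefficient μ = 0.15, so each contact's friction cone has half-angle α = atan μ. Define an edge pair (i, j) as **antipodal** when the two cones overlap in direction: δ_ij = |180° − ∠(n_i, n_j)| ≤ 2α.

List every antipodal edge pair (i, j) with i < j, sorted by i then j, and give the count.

α = atan 0.15 = 8.53°;  2α = 17.06°
n_0 = (+0.9580, +0.2869)
n_1 = (+0.4533, +0.8914)
n_2 = (-0.8011, +0.5985)
n_3 = (-0.3507, -0.9365)
n_4 = (+0.6244, -0.7811)
  (0,1): δ = 133.63°  ·
  (0,2): δ = 53.44°  ·
  (0,3): δ = 52.79°  ·
  (0,4): δ = 111.96°  ·
  (1,2): δ = 99.81°  ·
  (1,3): δ = 6.42°  ✓
  (1,4): δ = 65.59°  ·
  (2,3): δ = 73.77°  ·
  (2,4): δ = 14.60°  ✓
  (3,4): δ = 120.83°  ·
antipodal pairs: 2

count = 2; pairs: (1,3), (2,4)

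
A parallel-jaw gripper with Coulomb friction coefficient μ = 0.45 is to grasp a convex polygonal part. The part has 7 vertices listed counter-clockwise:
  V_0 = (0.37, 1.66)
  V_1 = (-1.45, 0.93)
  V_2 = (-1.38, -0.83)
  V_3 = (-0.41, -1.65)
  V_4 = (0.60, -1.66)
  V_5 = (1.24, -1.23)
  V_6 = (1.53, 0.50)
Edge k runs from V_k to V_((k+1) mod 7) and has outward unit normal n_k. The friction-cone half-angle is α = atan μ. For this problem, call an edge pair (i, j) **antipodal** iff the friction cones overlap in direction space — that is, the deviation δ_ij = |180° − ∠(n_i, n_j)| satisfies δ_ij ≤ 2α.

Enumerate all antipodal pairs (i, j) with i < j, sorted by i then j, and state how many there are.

α = atan 0.45 = 24.23°;  2α = 48.46°
n_0 = (-0.3723, +0.9281)
n_1 = (-0.9992, -0.0397)
n_2 = (-0.6456, -0.7637)
n_3 = (-0.0099, -1.0000)
n_4 = (+0.5577, -0.8300)
n_5 = (+0.9862, -0.1653)
n_6 = (+0.7071, +0.7071)
  (0,1): δ = 109.58°  ·
  (0,2): δ = 62.07°  ·
  (0,3): δ = 22.42°  ✓
  (0,4): δ = 12.04°  ✓
  (0,5): δ = 58.63°  ·
  (0,6): δ = 113.14°  ·
  (1,2): δ = 132.49°  ·
  (1,3): δ = 92.84°  ·
  (1,4): δ = 58.38°  ·
  (1,5): δ = 11.79°  ✓
  (1,6): δ = 42.72°  ✓
  (2,3): δ = 140.36°  ·
  (2,4): δ = 105.89°  ·
  (2,5): δ = 59.31°  ·
  (2,6): δ = 4.79°  ✓
  (3,4): δ = 145.54°  ·
  (3,5): δ = 98.95°  ·
  (3,6): δ = 44.43°  ✓
  (4,5): δ = 133.41°  ·
  (4,6): δ = 78.90°  ·
  (5,6): δ = 125.48°  ·
antipodal pairs: 6

count = 6; pairs: (0,3), (0,4), (1,5), (1,6), (2,6), (3,6)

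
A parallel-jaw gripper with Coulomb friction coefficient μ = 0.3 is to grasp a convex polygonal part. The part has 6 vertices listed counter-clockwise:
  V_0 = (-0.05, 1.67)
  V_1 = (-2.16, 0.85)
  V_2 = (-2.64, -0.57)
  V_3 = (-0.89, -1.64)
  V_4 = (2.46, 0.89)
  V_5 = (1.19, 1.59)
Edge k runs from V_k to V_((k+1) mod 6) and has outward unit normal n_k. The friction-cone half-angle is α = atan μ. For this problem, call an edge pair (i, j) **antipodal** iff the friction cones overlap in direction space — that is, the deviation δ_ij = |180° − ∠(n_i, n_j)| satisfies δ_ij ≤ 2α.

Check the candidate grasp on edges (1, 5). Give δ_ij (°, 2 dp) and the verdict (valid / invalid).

δ = 104.99°, invalid

α = atan 0.3 = 16.70°;  2α = 33.40°
edge 1: e_1 = (-0.48, -1.42);  n_1 = (-0.9473, +0.3202)
edge 5: e_5 = (-1.24, +0.08);  n_5 = (+0.0644, +0.9979)
∠(n_1, n_5) = 75.01°
δ = |180° − 75.01°| = 104.99°
104.99° > 2α = 33.40°  →  invalid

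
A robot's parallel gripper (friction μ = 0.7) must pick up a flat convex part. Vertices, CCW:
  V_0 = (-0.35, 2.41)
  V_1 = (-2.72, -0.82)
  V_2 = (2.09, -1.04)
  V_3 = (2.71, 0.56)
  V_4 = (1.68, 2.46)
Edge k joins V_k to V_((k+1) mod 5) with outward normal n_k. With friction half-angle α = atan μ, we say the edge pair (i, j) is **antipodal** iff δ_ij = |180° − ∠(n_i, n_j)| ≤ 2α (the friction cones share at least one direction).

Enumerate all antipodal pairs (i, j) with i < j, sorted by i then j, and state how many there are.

count = 6; pairs: (0,1), (0,2), (0,3), (1,3), (1,4), (2,4)

α = atan 0.7 = 34.99°;  2α = 69.98°
n_0 = (-0.8062, +0.5916)
n_1 = (-0.0457, -0.9990)
n_2 = (+0.9324, -0.3613)
n_3 = (+0.8791, +0.4766)
n_4 = (-0.0246, +0.9997)
  (0,1): δ = 56.35°  ✓
  (0,2): δ = 15.09°  ✓
  (0,3): δ = 64.73°  ✓
  (0,4): δ = 127.68°  ·
  (1,2): δ = 108.56°  ·
  (1,3): δ = 58.92°  ✓
  (1,4): δ = 4.03°  ✓
  (2,3): δ = 130.36°  ·
  (2,4): δ = 67.41°  ✓
  (3,4): δ = 117.05°  ·
antipodal pairs: 6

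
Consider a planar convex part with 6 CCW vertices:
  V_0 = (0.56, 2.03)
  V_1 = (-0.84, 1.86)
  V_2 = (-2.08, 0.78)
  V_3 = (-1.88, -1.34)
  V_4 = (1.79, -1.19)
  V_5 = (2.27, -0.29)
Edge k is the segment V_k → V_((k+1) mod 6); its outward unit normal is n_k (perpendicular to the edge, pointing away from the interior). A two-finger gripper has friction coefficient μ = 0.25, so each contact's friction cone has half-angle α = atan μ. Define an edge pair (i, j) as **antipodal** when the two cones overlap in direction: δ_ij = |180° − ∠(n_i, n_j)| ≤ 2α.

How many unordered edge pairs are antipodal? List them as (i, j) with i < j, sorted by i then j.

α = atan 0.25 = 14.04°;  2α = 28.07°
n_0 = (-0.1205, +0.9927)
n_1 = (-0.6568, +0.7541)
n_2 = (-0.9956, -0.0939)
n_3 = (+0.0408, -0.9992)
n_4 = (+0.8824, -0.4706)
n_5 = (+0.8050, +0.5933)
  (0,1): δ = 145.87°  ·
  (0,2): δ = 91.53°  ·
  (0,3): δ = 4.58°  ✓
  (0,4): δ = 55.00°  ·
  (0,5): δ = 119.47°  ·
  (1,2): δ = 125.67°  ·
  (1,3): δ = 38.71°  ·
  (1,4): δ = 20.87°  ✓
  (1,5): δ = 85.34°  ·
  (2,3): δ = 93.05°  ·
  (2,4): δ = 33.46°  ·
  (2,5): δ = 31.00°  ·
  (3,4): δ = 120.41°  ·
  (3,5): δ = 55.95°  ·
  (4,5): δ = 115.53°  ·
antipodal pairs: 2

count = 2; pairs: (0,3), (1,4)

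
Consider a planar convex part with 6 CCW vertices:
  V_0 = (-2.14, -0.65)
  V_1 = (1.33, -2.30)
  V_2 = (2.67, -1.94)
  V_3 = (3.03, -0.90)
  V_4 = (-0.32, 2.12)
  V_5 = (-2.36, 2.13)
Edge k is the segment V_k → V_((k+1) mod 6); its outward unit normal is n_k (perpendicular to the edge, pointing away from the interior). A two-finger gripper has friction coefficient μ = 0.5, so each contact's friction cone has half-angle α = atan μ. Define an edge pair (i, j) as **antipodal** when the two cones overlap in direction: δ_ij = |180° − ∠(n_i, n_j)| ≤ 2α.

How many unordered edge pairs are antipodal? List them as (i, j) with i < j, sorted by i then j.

α = atan 0.5 = 26.57°;  2α = 53.13°
n_0 = (-0.4294, -0.9031)
n_1 = (+0.2595, -0.9658)
n_2 = (+0.9450, -0.3271)
n_3 = (+0.6696, +0.7427)
n_4 = (+0.0049, +1.0000)
n_5 = (-0.9969, -0.0789)
  (0,1): δ = 139.53°  ·
  (0,2): δ = 83.66°  ·
  (0,3): δ = 16.60°  ✓
  (0,4): δ = 25.15°  ✓
  (0,5): δ = 119.96°  ·
  (1,2): δ = 124.13°  ·
  (1,3): δ = 57.07°  ·
  (1,4): δ = 15.32°  ✓
  (1,5): δ = 79.49°  ·
  (2,3): δ = 112.94°  ·
  (2,4): δ = 71.19°  ·
  (2,5): δ = 23.62°  ✓
  (3,4): δ = 138.25°  ·
  (3,5): δ = 43.44°  ✓
  (4,5): δ = 85.19°  ·
antipodal pairs: 5

count = 5; pairs: (0,3), (0,4), (1,4), (2,5), (3,5)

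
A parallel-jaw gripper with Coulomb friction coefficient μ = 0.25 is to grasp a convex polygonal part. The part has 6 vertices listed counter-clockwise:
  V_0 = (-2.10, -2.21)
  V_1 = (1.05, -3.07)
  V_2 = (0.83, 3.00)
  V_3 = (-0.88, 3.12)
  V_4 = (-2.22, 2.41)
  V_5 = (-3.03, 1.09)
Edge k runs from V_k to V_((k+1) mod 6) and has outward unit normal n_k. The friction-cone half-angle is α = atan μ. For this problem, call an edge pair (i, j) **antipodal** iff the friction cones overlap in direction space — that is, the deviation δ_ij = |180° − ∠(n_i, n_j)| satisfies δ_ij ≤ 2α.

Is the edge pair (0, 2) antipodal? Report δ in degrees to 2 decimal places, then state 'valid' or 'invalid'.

α = atan 0.25 = 14.04°;  2α = 28.07°
edge 0: e_0 = (+3.15, -0.86);  n_0 = (-0.2634, -0.9647)
edge 2: e_2 = (-1.71, +0.12);  n_2 = (+0.0700, +0.9975)
∠(n_0, n_2) = 168.74°
δ = |180° − 168.74°| = 11.26°
11.26° ≤ 2α = 28.07°  →  valid

δ = 11.26°, valid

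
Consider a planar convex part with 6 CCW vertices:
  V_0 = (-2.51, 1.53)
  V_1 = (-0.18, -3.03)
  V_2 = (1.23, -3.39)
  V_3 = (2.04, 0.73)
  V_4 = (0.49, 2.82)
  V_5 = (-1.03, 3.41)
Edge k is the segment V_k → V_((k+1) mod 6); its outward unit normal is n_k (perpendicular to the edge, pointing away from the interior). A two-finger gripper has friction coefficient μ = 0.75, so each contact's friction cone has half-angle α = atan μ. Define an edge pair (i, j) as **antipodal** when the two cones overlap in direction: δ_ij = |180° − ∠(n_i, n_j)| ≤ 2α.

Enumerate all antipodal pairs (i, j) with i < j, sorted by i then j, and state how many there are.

α = atan 0.75 = 36.87°;  2α = 73.74°
n_0 = (-0.8905, -0.4550)
n_1 = (-0.2474, -0.9689)
n_2 = (+0.9812, -0.1929)
n_3 = (+0.8032, +0.5957)
n_4 = (+0.3619, +0.9322)
n_5 = (-0.7857, +0.6186)
  (0,1): δ = 131.39°  ·
  (0,2): δ = 38.19°  ✓
  (0,3): δ = 9.50°  ✓
  (0,4): δ = 41.72°  ✓
  (0,5): δ = 114.72°  ·
  (1,2): δ = 86.80°  ·
  (1,3): δ = 39.12°  ✓
  (1,4): δ = 6.89°  ✓
  (1,5): δ = 66.11°  ✓
  (2,3): δ = 132.32°  ·
  (2,4): δ = 100.09°  ·
  (2,5): δ = 27.09°  ✓
  (3,4): δ = 147.78°  ·
  (3,5): δ = 74.77°  ·
  (4,5): δ = 107.00°  ·
antipodal pairs: 7

count = 7; pairs: (0,2), (0,3), (0,4), (1,3), (1,4), (1,5), (2,5)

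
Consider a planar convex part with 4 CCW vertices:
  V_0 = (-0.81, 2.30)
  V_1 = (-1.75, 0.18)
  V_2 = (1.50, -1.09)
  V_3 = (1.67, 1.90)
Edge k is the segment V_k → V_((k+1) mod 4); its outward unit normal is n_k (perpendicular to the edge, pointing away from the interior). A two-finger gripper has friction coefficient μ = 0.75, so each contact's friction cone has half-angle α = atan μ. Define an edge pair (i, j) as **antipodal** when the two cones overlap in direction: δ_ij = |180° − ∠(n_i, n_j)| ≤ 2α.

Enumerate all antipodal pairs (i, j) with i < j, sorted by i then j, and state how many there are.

count = 3; pairs: (0,2), (1,2), (1,3)

α = atan 0.75 = 36.87°;  2α = 73.74°
n_0 = (-0.9142, +0.4053)
n_1 = (-0.3640, -0.9314)
n_2 = (+0.9984, -0.0568)
n_3 = (+0.1592, +0.9872)
  (0,1): δ = 87.43°  ·
  (0,2): δ = 20.66°  ✓
  (0,3): δ = 104.75°  ·
  (1,2): δ = 71.91°  ✓
  (1,3): δ = 12.18°  ✓
  (2,3): δ = 95.91°  ·
antipodal pairs: 3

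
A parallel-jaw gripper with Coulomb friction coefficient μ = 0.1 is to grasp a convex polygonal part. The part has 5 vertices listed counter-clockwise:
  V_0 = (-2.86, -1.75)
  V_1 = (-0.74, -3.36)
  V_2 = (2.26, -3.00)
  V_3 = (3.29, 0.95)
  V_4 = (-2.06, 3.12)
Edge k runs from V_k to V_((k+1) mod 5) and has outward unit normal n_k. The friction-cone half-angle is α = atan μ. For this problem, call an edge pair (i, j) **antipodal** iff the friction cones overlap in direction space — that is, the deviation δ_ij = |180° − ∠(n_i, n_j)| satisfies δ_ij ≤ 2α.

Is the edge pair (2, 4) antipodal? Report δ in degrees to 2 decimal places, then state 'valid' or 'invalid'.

α = atan 0.1 = 5.71°;  2α = 11.42°
edge 2: e_2 = (+1.03, +3.95);  n_2 = (+0.9676, -0.2523)
edge 4: e_4 = (-0.80, -4.87);  n_4 = (-0.9868, +0.1621)
∠(n_2, n_4) = 174.71°
δ = |180° − 174.71°| = 5.29°
5.29° ≤ 2α = 11.42°  →  valid

δ = 5.29°, valid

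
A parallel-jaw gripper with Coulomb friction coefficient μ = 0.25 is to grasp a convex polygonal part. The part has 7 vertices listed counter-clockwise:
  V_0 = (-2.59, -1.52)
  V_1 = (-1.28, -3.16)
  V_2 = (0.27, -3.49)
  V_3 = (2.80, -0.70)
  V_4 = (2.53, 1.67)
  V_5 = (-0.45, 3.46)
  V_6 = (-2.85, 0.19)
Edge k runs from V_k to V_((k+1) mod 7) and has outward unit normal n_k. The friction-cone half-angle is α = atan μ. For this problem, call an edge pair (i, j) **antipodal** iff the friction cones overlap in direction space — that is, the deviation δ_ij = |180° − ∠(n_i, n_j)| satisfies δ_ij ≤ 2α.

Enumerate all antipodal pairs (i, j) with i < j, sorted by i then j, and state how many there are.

count = 4; pairs: (0,4), (1,4), (2,5), (3,6)

α = atan 0.25 = 14.04°;  2α = 28.07°
n_0 = (-0.7813, -0.6241)
n_1 = (-0.2082, -0.9781)
n_2 = (+0.7408, -0.6717)
n_3 = (+0.9936, +0.1132)
n_4 = (+0.5149, +0.8572)
n_5 = (-0.8062, +0.5917)
n_6 = (-0.9886, -0.1503)
  (0,1): δ = 140.64°  ·
  (0,2): δ = 80.82°  ·
  (0,3): δ = 32.12°  ·
  (0,4): δ = 20.39°  ✓
  (0,5): δ = 105.11°  ·
  (0,6): δ = 150.03°  ·
  (1,2): δ = 120.18°  ·
  (1,3): δ = 71.48°  ·
  (1,4): δ = 18.97°  ✓
  (1,5): δ = 65.74°  ·
  (1,6): δ = 110.66°  ·
  (2,3): δ = 131.30°  ·
  (2,4): δ = 78.79°  ·
  (2,5): δ = 5.93°  ✓
  (2,6): δ = 50.85°  ·
  (3,4): δ = 127.49°  ·
  (3,5): δ = 42.78°  ·
  (3,6): δ = 2.15°  ✓
  (4,5): δ = 95.28°  ·
  (4,6): δ = 50.36°  ·
  (5,6): δ = 135.08°  ·
antipodal pairs: 4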